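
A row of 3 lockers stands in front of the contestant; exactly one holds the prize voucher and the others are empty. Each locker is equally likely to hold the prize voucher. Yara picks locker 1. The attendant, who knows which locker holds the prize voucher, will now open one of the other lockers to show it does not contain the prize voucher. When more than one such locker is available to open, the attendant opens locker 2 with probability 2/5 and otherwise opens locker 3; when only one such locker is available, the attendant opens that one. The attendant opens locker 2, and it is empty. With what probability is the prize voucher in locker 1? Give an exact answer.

Condition on the true location of the prize voucher.
If it is in locker 1 (prior 1/3): locker 2 is available, opened with probability 2/5; weight (1/3)·(2/5) = 2/15.
If it is in locker 2 (prior 1/3): the attendant opened locker 2, so this case is ruled out; weight (1/3)·0 = 0.
If it is in locker 3 (prior 1/3): only locker 2 is available, probability 1; weight (1/3)·1 = 1/3.
The weights sum to 7/15.
So P(the prize voucher in locker 1 | the attendant opened locker 2) = (2/15) / (7/15) = 2/7.

2/7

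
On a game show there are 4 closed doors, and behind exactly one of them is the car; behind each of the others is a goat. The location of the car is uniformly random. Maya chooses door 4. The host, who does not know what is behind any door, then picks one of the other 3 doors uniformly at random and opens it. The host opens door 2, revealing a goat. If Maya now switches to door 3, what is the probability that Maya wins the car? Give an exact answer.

Consider each possible location of the car in turn.
If it is behind any of doors 1, 3, and 4 (prior 1/4 each): the host picks door 2 with probability 1/3 regardless, and it is not the prize; weight (1/4)·(1/3) = 1/12 each.
If it is behind door 2 (prior 1/4): the host opened door 2, so this case is ruled out; weight (1/4)·0 = 0.
The weights sum to 1/4.
So P(the car behind door 3 | the host opened door 2) = (1/12) / (1/4) = 1/3.

1/3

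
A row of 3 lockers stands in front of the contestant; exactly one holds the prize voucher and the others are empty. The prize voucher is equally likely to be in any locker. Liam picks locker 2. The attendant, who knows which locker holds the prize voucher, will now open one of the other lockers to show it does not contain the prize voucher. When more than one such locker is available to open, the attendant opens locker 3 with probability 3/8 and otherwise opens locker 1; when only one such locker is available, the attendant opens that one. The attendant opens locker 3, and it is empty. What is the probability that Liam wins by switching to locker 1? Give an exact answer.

Apply Bayes' rule, conditioning on where the prize voucher actually is.
If it is in locker 1 (prior 1/3): only locker 3 is available, probability 1; weight (1/3)·1 = 1/3.
If it is in locker 2 (prior 1/3): locker 3 is available, opened with probability 3/8; weight (1/3)·(3/8) = 1/8.
If it is in locker 3 (prior 1/3): the attendant opened locker 3, so this case is ruled out; weight (1/3)·0 = 0.
The weights sum to 11/24.
So P(the prize voucher in locker 1 | the attendant opened locker 3) = (1/3) / (11/24) = 8/11.

8/11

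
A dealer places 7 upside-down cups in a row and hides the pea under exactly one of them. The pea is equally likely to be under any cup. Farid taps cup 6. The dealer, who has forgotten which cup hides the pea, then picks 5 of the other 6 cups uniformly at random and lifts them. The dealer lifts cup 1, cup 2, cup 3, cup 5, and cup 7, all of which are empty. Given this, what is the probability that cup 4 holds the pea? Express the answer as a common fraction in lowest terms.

Because the dealer chose which cups to lift without knowing where the pea is, the choice is independent of the prize location. Learning that none of the 5 opened cups holds the pea simply rules out those 5 locations and leaves the remaining 2 cups still equally likely by symmetry.
So P(the pea under cup 4) = 1/2.

1/2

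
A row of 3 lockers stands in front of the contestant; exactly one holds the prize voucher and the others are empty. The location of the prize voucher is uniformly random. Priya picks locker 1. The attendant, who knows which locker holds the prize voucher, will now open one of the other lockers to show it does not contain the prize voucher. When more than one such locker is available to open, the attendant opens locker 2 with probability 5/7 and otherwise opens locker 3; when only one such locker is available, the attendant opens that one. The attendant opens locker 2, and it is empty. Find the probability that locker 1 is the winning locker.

Consider each possible location of the prize voucher in turn.
If it is in locker 1 (prior 1/3): locker 2 is available, opened with probability 5/7; weight (1/3)·(5/7) = 5/21.
If it is in locker 2 (prior 1/3): the attendant opened locker 2, so this case is ruled out; weight (1/3)·0 = 0.
If it is in locker 3 (prior 1/3): only locker 2 is available, probability 1; weight (1/3)·1 = 1/3.
The weights sum to 4/7.
So P(the prize voucher in locker 1 | the attendant opened locker 2) = (5/21) / (4/7) = 5/12.

5/12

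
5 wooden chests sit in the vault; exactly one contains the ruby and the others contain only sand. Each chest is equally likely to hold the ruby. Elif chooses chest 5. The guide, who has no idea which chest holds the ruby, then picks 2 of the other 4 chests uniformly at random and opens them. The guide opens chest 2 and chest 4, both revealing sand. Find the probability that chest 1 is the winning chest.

Because the guide chose which chests to open without knowing where the ruby is, the choice is independent of the prize location. Learning that none of the 2 opened chests holds the ruby simply rules out those 2 locations and leaves the remaining 3 chests still equally likely by symmetry.
So P(the ruby in chest 1) = 1/3.

1/3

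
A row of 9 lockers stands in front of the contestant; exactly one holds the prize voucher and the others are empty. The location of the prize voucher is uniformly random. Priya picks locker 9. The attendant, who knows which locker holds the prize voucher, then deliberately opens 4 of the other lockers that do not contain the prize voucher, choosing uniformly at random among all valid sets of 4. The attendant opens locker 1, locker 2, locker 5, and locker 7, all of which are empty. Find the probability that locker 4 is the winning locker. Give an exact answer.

Apply Bayes' rule, conditioning on where the prize voucher actually is.
If it is in any of lockers 1, 2, 5, and 7 (prior 1/9 each): that locker was opened and seen not to hold the prize — ruled out; weight (1/9)·0 = 0 each.
If it is in any of lockers 3, 4, 6, and 8 (prior 1/9 each): the attendant has 35 equally likely choices, so probability 1/35; weight (1/9)·(1/35) = 1/315 each.
If it is in locker 9 (prior 1/9): the attendant has 70 equally likely choices, so probability 1/70; weight (1/9)·(1/70) = 1/630.
The weights sum to 1/70.
So P(the prize voucher in locker 4 | the attendant opened locker 1, locker 2, locker 5, and locker 7) = (1/315) / (1/70) = 2/9.

2/9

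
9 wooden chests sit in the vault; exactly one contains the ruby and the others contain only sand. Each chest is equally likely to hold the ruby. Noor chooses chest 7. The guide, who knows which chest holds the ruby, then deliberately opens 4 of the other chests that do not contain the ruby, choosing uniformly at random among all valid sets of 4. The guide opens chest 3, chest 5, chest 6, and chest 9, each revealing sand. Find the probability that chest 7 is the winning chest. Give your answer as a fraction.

1/9

Consider each possible location of the ruby in turn.
If it is in any of chests 1, 2, 4, and 8 (prior 1/9 each): the guide has 35 equally likely choices, so probability 1/35; weight (1/9)·(1/35) = 1/315 each.
If it is in any of chests 3, 5, 6, and 9 (prior 1/9 each): that chest was opened and seen not to hold the prize — ruled out; weight (1/9)·0 = 0 each.
If it is in chest 7 (prior 1/9): the guide has 70 equally likely choices, so probability 1/70; weight (1/9)·(1/70) = 1/630.
The weights sum to 1/70.
So P(the ruby in chest 7 | the guide opened chest 3, chest 5, chest 6, and chest 9) = (1/630) / (1/70) = 1/9.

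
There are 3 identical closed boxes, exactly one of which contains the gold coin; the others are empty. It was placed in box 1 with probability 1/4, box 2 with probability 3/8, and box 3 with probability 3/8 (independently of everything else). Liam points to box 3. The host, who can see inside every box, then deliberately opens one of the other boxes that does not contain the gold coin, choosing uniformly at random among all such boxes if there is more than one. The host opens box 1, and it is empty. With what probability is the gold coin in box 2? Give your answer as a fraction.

2/3

Consider each possible location of the gold coin in turn.
If it is in box 1 (prior 1/4): the host opened box 1, so this case is ruled out; weight (1/4)·0 = 0.
If it is in box 2 (prior 3/8): the host has no choice, probability 1; weight (3/8)·1 = 3/8.
If it is in box 3 (prior 3/8): the host has 2 equally likely choices, so probability 1/2; weight (3/8)·(1/2) = 3/16.
The weights sum to 9/16.
So P(the gold coin in box 2 | the host opened box 1) = (3/8) / (9/16) = 2/3.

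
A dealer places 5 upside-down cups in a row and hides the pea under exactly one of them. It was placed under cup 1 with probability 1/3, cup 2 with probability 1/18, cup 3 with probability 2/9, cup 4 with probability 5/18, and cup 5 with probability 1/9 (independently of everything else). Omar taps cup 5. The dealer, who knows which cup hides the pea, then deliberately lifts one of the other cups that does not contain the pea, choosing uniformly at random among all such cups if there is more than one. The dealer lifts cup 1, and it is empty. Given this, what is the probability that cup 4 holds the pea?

Apply Bayes' rule, conditioning on where the pea actually is.
If it is under cup 1 (prior 1/3): the dealer opened cup 1, so this case is ruled out; weight (1/3)·0 = 0.
If it is under cup 2 (prior 1/18): the dealer has 3 equally likely choices, so probability 1/3; weight (1/18)·(1/3) = 1/54.
If it is under cup 3 (prior 2/9): the dealer has 3 equally likely choices, so probability 1/3; weight (2/9)·(1/3) = 2/27.
If it is under cup 4 (prior 5/18): the dealer has 3 equally likely choices, so probability 1/3; weight (5/18)·(1/3) = 5/54.
If it is under cup 5 (prior 1/9): the dealer has 4 equally likely choices, so probability 1/4; weight (1/9)·(1/4) = 1/36.
The weights sum to 23/108.
So P(the pea under cup 4 | the dealer opened cup 1) = (5/54) / (23/108) = 10/23.

10/23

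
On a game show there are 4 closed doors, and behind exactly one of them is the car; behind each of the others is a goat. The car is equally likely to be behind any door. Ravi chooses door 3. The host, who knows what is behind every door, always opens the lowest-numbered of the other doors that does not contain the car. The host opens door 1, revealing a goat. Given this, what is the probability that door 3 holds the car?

1/3

Apply Bayes' rule, conditioning on where the car actually is.
If it is behind door 1 (prior 1/4): the host opened door 1, so this case is ruled out; weight (1/4)·0 = 0.
If it is behind any of doors 2, 3, and 4 (prior 1/4 each): door 1 is the lowest-numbered option available, probability 1; weight (1/4)·1 = 1/4 each.
The weights sum to 3/4.
So P(the car behind door 3 | the host opened door 1) = (1/4) / (3/4) = 1/3.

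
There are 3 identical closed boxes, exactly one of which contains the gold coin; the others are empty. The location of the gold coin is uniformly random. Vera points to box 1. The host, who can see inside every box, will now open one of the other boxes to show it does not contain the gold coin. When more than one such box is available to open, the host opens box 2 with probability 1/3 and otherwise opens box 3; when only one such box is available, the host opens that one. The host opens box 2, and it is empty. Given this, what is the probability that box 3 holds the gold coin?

Condition on the true location of the gold coin.
If it is in box 1 (prior 1/3): box 2 is available, opened with probability 1/3; weight (1/3)·(1/3) = 1/9.
If it is in box 2 (prior 1/3): the host opened box 2, so this case is ruled out; weight (1/3)·0 = 0.
If it is in box 3 (prior 1/3): only box 2 is available, probability 1; weight (1/3)·1 = 1/3.
The weights sum to 4/9.
So P(the gold coin in box 3 | the host opened box 2) = (1/3) / (4/9) = 3/4.

3/4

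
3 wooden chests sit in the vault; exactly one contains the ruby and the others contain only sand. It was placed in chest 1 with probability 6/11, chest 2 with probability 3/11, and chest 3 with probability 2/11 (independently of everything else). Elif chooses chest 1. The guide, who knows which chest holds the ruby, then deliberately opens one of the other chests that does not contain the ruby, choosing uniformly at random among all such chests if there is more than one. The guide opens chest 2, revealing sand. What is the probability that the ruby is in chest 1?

Apply Bayes' rule, conditioning on where the ruby actually is.
If it is in chest 1 (prior 6/11): the guide has 2 equally likely choices, so probability 1/2; weight (6/11)·(1/2) = 3/11.
If it is in chest 2 (prior 3/11): the guide opened chest 2, so this case is ruled out; weight (3/11)·0 = 0.
If it is in chest 3 (prior 2/11): the guide has no choice, probability 1; weight (2/11)·1 = 2/11.
The weights sum to 5/11.
So P(the ruby in chest 1 | the guide opened chest 2) = (3/11) / (5/11) = 3/5.

3/5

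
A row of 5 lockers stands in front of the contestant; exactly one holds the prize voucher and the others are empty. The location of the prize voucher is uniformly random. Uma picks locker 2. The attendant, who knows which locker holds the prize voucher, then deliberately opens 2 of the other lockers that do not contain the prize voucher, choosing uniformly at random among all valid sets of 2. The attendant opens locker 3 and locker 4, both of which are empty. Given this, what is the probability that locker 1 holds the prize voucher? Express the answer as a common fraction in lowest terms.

2/5

Apply Bayes' rule, conditioning on where the prize voucher actually is.
If it is in either of lockers 1 and 5 (prior 1/5 each): the attendant has 3 equally likely choices, so probability 1/3; weight (1/5)·(1/3) = 1/15 each.
If it is in locker 2 (prior 1/5): the attendant has 6 equally likely choices, so probability 1/6; weight (1/5)·(1/6) = 1/30.
If it is in either of lockers 3 and 4 (prior 1/5 each): that locker was opened and seen not to hold the prize — ruled out; weight (1/5)·0 = 0 each.
The weights sum to 1/6.
So P(the prize voucher in locker 1 | the attendant opened locker 3 and locker 4) = (1/15) / (1/6) = 2/5.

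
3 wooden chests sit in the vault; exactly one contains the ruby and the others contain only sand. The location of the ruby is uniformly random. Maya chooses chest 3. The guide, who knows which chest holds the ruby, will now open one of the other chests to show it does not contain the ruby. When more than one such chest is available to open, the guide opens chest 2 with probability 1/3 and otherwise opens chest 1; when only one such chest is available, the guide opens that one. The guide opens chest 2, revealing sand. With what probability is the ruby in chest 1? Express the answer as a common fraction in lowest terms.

3/4

Condition on the true location of the ruby.
If it is in chest 1 (prior 1/3): only chest 2 is available, probability 1; weight (1/3)·1 = 1/3.
If it is in chest 2 (prior 1/3): the guide opened chest 2, so this case is ruled out; weight (1/3)·0 = 0.
If it is in chest 3 (prior 1/3): chest 2 is available, opened with probability 1/3; weight (1/3)·(1/3) = 1/9.
The weights sum to 4/9.
So P(the ruby in chest 1 | the guide opened chest 2) = (1/3) / (4/9) = 3/4.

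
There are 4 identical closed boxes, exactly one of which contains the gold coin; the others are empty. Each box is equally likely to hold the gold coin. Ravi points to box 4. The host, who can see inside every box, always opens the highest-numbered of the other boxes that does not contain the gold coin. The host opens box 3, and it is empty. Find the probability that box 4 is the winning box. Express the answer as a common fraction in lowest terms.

Apply Bayes' rule, conditioning on where the gold coin actually is.
If it is in any of boxes 1, 2, and 4 (prior 1/4 each): box 3 is the highest-numbered option available, probability 1; weight (1/4)·1 = 1/4 each.
If it is in box 3 (prior 1/4): the host opened box 3, so this case is ruled out; weight (1/4)·0 = 0.
The weights sum to 3/4.
So P(the gold coin in box 4 | the host opened box 3) = (1/4) / (3/4) = 1/3.

1/3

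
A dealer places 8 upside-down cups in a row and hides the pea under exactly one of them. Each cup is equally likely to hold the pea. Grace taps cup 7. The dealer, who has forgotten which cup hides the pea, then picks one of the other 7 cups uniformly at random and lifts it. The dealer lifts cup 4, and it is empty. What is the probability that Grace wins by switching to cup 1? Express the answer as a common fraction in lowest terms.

Condition on the true location of the pea.
If it is under any of cups 1, 2, 3, 5, 6, 7, and 8 (prior 1/8 each): the dealer picks cup 4 with probability 1/7 regardless, and it is not the prize; weight (1/8)·(1/7) = 1/56 each.
If it is under cup 4 (prior 1/8): the dealer opened cup 4, so this case is ruled out; weight (1/8)·0 = 0.
The weights sum to 1/8.
So P(the pea under cup 1 | the dealer opened cup 4) = (1/56) / (1/8) = 1/7.

1/7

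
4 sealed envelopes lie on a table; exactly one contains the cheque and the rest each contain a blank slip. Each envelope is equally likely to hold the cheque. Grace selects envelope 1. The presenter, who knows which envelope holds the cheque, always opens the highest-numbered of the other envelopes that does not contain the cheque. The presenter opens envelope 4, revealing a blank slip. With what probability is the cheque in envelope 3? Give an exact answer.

1/3

Condition on the true location of the cheque.
If it is in any of envelopes 1, 2, and 3 (prior 1/4 each): envelope 4 is the highest-numbered option available, probability 1; weight (1/4)·1 = 1/4 each.
If it is in envelope 4 (prior 1/4): the presenter opened envelope 4, so this case is ruled out; weight (1/4)·0 = 0.
The weights sum to 3/4.
So P(the cheque in envelope 3 | the presenter opened envelope 4) = (1/4) / (3/4) = 1/3.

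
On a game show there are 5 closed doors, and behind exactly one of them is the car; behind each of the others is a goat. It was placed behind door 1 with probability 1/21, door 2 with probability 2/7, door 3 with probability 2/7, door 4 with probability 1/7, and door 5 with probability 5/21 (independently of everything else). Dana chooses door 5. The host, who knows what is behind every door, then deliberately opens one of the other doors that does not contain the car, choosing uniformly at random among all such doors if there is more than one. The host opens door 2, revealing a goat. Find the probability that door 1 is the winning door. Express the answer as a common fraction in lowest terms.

4/55

Condition on the true location of the car.
If it is behind door 1 (prior 1/21): the host has 3 equally likely choices, so probability 1/3; weight (1/21)·(1/3) = 1/63.
If it is behind door 2 (prior 2/7): the host opened door 2, so this case is ruled out; weight (2/7)·0 = 0.
If it is behind door 3 (prior 2/7): the host has 3 equally likely choices, so probability 1/3; weight (2/7)·(1/3) = 2/21.
If it is behind door 4 (prior 1/7): the host has 3 equally likely choices, so probability 1/3; weight (1/7)·(1/3) = 1/21.
If it is behind door 5 (prior 5/21): the host has 4 equally likely choices, so probability 1/4; weight (5/21)·(1/4) = 5/84.
The weights sum to 55/252.
So P(the car behind door 1 | the host opened door 2) = (1/63) / (55/252) = 4/55.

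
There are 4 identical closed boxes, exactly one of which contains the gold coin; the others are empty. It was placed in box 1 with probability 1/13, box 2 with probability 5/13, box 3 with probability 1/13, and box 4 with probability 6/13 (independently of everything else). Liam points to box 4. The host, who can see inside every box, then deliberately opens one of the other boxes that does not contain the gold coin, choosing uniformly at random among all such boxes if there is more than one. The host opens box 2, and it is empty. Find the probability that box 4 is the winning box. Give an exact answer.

2/3

Apply Bayes' rule, conditioning on where the gold coin actually is.
If it is in either of boxes 1 and 3 (prior 1/13 each): the host has 2 equally likely choices, so probability 1/2; weight (1/13)·(1/2) = 1/26 each.
If it is in box 2 (prior 5/13): the host opened box 2, so this case is ruled out; weight (5/13)·0 = 0.
If it is in box 4 (prior 6/13): the host has 3 equally likely choices, so probability 1/3; weight (6/13)·(1/3) = 2/13.
The weights sum to 3/13.
So P(the gold coin in box 4 | the host opened box 2) = (2/13) / (3/13) = 2/3.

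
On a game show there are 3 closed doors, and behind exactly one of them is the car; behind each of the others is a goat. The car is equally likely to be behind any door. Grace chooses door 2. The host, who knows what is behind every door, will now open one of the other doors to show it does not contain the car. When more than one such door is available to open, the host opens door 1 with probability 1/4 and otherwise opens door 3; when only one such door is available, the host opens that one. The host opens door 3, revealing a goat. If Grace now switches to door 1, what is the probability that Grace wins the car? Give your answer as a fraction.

4/7

Consider each possible location of the car in turn.
If it is behind door 1 (prior 1/3): only door 3 is available, probability 1; weight (1/3)·1 = 1/3.
If it is behind door 2 (prior 1/3): door 1 is available but not opened, probability 3/4; weight (1/3)·(3/4) = 1/4.
If it is behind door 3 (prior 1/3): the host opened door 3, so this case is ruled out; weight (1/3)·0 = 0.
The weights sum to 7/12.
So P(the car behind door 1 | the host opened door 3) = (1/3) / (7/12) = 4/7.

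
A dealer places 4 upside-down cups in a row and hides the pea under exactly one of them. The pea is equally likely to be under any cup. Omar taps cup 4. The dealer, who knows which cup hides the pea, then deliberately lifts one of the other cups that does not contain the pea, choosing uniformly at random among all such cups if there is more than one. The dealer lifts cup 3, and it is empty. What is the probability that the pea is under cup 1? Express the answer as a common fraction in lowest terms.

3/8

Consider each possible location of the pea in turn.
If it is under either of cups 1 and 2 (prior 1/4 each): the dealer has 2 equally likely choices, so probability 1/2; weight (1/4)·(1/2) = 1/8 each.
If it is under cup 3 (prior 1/4): the dealer opened cup 3, so this case is ruled out; weight (1/4)·0 = 0.
If it is under cup 4 (prior 1/4): the dealer has 3 equally likely choices, so probability 1/3; weight (1/4)·(1/3) = 1/12.
The weights sum to 1/3.
So P(the pea under cup 1 | the dealer opened cup 3) = (1/8) / (1/3) = 3/8.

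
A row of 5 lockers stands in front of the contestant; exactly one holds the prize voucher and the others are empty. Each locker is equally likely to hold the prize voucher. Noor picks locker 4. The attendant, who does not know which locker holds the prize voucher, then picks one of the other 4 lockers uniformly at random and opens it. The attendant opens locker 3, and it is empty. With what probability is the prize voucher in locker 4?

Apply Bayes' rule, conditioning on where the prize voucher actually is.
If it is in any of lockers 1, 2, 4, and 5 (prior 1/5 each): the attendant picks locker 3 with probability 1/4 regardless, and it is not the prize; weight (1/5)·(1/4) = 1/20 each.
If it is in locker 3 (prior 1/5): the attendant opened locker 3, so this case is ruled out; weight (1/5)·0 = 0.
The weights sum to 1/5.
So P(the prize voucher in locker 4 | the attendant opened locker 3) = (1/20) / (1/5) = 1/4.

1/4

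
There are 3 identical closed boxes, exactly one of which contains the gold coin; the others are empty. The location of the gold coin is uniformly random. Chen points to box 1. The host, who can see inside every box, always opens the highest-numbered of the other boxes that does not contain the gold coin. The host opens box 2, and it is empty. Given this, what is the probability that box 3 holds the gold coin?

Apply Bayes' rule, conditioning on where the gold coin actually is.
If it is in box 1 (prior 1/3): the host would have opened box 3 instead, probability 0; weight (1/3)·0 = 0.
If it is in box 2 (prior 1/3): the host opened box 2, so this case is ruled out; weight (1/3)·0 = 0.
If it is in box 3 (prior 1/3): box 2 is the highest-numbered option available, probability 1; weight (1/3)·1 = 1/3.
The weights sum to 1/3.
So P(the gold coin in box 3 | the host opened box 2) = (1/3) / (1/3) = 1.

1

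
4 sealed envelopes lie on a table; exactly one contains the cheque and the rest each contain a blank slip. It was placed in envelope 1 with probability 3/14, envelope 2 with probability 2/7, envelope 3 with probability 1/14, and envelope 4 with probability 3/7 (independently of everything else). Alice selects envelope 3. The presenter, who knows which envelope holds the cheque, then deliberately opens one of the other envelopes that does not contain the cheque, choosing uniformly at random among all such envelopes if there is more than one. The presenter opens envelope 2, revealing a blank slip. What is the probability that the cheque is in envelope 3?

2/29

Condition on the true location of the cheque.
If it is in envelope 1 (prior 3/14): the presenter has 2 equally likely choices, so probability 1/2; weight (3/14)·(1/2) = 3/28.
If it is in envelope 2 (prior 2/7): the presenter opened envelope 2, so this case is ruled out; weight (2/7)·0 = 0.
If it is in envelope 3 (prior 1/14): the presenter has 3 equally likely choices, so probability 1/3; weight (1/14)·(1/3) = 1/42.
If it is in envelope 4 (prior 3/7): the presenter has 2 equally likely choices, so probability 1/2; weight (3/7)·(1/2) = 3/14.
The weights sum to 29/84.
So P(the cheque in envelope 3 | the presenter opened envelope 2) = (1/42) / (29/84) = 2/29.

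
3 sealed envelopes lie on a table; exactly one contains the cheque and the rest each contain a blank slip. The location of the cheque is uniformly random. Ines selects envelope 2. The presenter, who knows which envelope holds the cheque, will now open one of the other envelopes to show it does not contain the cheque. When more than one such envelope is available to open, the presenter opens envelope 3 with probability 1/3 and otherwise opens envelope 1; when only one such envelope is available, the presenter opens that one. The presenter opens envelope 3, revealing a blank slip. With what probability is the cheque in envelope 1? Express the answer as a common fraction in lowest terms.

Consider each possible location of the cheque in turn.
If it is in envelope 1 (prior 1/3): only envelope 3 is available, probability 1; weight (1/3)·1 = 1/3.
If it is in envelope 2 (prior 1/3): envelope 3 is available, opened with probability 1/3; weight (1/3)·(1/3) = 1/9.
If it is in envelope 3 (prior 1/3): the presenter opened envelope 3, so this case is ruled out; weight (1/3)·0 = 0.
The weights sum to 4/9.
So P(the cheque in envelope 1 | the presenter opened envelope 3) = (1/3) / (4/9) = 3/4.

3/4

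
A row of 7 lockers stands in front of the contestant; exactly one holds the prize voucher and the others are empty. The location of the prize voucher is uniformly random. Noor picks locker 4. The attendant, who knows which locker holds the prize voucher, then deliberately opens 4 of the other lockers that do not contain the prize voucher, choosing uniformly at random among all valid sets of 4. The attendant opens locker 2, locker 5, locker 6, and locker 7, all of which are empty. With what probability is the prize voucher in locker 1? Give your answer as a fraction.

3/7

Consider each possible location of the prize voucher in turn.
If it is in either of lockers 1 and 3 (prior 1/7 each): the attendant has 5 equally likely choices, so probability 1/5; weight (1/7)·(1/5) = 1/35 each.
If it is in any of lockers 2, 5, 6, and 7 (prior 1/7 each): that locker was opened and seen not to hold the prize — ruled out; weight (1/7)·0 = 0 each.
If it is in locker 4 (prior 1/7): the attendant has 15 equally likely choices, so probability 1/15; weight (1/7)·(1/15) = 1/105.
The weights sum to 1/15.
So P(the prize voucher in locker 1 | the attendant opened locker 2, locker 5, locker 6, and locker 7) = (1/35) / (1/15) = 3/7.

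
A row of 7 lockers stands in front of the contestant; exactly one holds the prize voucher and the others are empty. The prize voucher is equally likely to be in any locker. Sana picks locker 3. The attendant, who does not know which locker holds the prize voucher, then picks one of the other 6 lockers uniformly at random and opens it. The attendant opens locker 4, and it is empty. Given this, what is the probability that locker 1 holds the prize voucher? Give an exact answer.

Consider each possible location of the prize voucher in turn.
If it is in any of lockers 1, 2, 3, 5, 6, and 7 (prior 1/7 each): the attendant picks locker 4 with probability 1/6 regardless, and it is not the prize; weight (1/7)·(1/6) = 1/42 each.
If it is in locker 4 (prior 1/7): the attendant opened locker 4, so this case is ruled out; weight (1/7)·0 = 0.
The weights sum to 1/7.
So P(the prize voucher in locker 1 | the attendant opened locker 4) = (1/42) / (1/7) = 1/6.

1/6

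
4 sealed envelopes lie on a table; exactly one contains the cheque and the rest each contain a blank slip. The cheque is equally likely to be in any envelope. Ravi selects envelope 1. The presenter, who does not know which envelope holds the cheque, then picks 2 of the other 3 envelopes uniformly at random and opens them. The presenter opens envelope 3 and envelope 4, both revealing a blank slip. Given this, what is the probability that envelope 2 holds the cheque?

1/2

Because the presenter chose which envelopes to open without knowing where the cheque is, the choice is independent of the prize location. Learning that none of the 2 opened envelopes holds the cheque simply rules out those 2 locations and leaves the remaining 2 envelopes still equally likely by symmetry.
So P(the cheque in envelope 2) = 1/2.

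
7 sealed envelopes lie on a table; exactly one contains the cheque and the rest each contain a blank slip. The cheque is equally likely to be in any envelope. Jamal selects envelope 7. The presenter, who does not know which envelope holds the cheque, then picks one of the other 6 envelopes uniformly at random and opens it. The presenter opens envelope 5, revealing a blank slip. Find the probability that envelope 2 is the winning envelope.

1/6

Condition on the true location of the cheque.
If it is in any of envelopes 1, 2, 3, 4, 6, and 7 (prior 1/7 each): the presenter picks envelope 5 with probability 1/6 regardless, and it is not the prize; weight (1/7)·(1/6) = 1/42 each.
If it is in envelope 5 (prior 1/7): the presenter opened envelope 5, so this case is ruled out; weight (1/7)·0 = 0.
The weights sum to 1/7.
So P(the cheque in envelope 2 | the presenter opened envelope 5) = (1/42) / (1/7) = 1/6.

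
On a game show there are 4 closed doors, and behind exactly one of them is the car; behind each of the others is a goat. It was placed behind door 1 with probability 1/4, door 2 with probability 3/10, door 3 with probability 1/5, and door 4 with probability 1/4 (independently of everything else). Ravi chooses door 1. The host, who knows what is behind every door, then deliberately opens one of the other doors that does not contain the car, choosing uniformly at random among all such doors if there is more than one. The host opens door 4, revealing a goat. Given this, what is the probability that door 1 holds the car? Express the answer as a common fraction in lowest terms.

Condition on the true location of the car.
If it is behind door 1 (prior 1/4): the host has 3 equally likely choices, so probability 1/3; weight (1/4)·(1/3) = 1/12.
If it is behind door 2 (prior 3/10): the host has 2 equally likely choices, so probability 1/2; weight (3/10)·(1/2) = 3/20.
If it is behind door 3 (prior 1/5): the host has 2 equally likely choices, so probability 1/2; weight (1/5)·(1/2) = 1/10.
If it is behind door 4 (prior 1/4): the host opened door 4, so this case is ruled out; weight (1/4)·0 = 0.
The weights sum to 1/3.
So P(the car behind door 1 | the host opened door 4) = (1/12) / (1/3) = 1/4.

1/4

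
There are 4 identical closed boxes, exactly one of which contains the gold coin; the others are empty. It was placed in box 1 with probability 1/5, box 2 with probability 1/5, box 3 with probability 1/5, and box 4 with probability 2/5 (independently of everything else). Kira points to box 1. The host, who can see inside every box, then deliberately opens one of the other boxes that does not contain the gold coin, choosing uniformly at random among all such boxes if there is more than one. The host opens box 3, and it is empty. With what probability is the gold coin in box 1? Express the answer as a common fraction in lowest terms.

2/11

Apply Bayes' rule, conditioning on where the gold coin actually is.
If it is in box 1 (prior 1/5): the host has 3 equally likely choices, so probability 1/3; weight (1/5)·(1/3) = 1/15.
If it is in box 2 (prior 1/5): the host has 2 equally likely choices, so probability 1/2; weight (1/5)·(1/2) = 1/10.
If it is in box 3 (prior 1/5): the host opened box 3, so this case is ruled out; weight (1/5)·0 = 0.
If it is in box 4 (prior 2/5): the host has 2 equally likely choices, so probability 1/2; weight (2/5)·(1/2) = 1/5.
The weights sum to 11/30.
So P(the gold coin in box 1 | the host opened box 3) = (1/15) / (11/30) = 2/11.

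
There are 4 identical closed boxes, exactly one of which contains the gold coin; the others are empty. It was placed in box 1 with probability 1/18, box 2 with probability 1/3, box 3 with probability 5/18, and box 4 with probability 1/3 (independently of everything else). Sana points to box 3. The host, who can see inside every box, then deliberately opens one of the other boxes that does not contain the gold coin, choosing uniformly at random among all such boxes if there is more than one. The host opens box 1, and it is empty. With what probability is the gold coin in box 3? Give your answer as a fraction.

5/23

Condition on the true location of the gold coin.
If it is in box 1 (prior 1/18): the host opened box 1, so this case is ruled out; weight (1/18)·0 = 0.
If it is in either of boxes 2 and 4 (prior 1/3 each): the host has 2 equally likely choices, so probability 1/2; weight (1/3)·(1/2) = 1/6 each.
If it is in box 3 (prior 5/18): the host has 3 equally likely choices, so probability 1/3; weight (5/18)·(1/3) = 5/54.
The weights sum to 23/54.
So P(the gold coin in box 3 | the host opened box 1) = (5/54) / (23/54) = 5/23.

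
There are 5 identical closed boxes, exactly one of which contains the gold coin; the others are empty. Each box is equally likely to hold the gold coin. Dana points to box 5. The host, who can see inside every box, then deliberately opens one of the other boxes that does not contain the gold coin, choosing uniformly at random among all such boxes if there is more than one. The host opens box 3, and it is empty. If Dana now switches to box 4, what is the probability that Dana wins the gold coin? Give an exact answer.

4/15

Condition on the true location of the gold coin.
If it is in any of boxes 1, 2, and 4 (prior 1/5 each): the host has 3 equally likely choices, so probability 1/3; weight (1/5)·(1/3) = 1/15 each.
If it is in box 3 (prior 1/5): the host opened box 3, so this case is ruled out; weight (1/5)·0 = 0.
If it is in box 5 (prior 1/5): the host has 4 equally likely choices, so probability 1/4; weight (1/5)·(1/4) = 1/20.
The weights sum to 1/4.
So P(the gold coin in box 4 | the host opened box 3) = (1/15) / (1/4) = 4/15.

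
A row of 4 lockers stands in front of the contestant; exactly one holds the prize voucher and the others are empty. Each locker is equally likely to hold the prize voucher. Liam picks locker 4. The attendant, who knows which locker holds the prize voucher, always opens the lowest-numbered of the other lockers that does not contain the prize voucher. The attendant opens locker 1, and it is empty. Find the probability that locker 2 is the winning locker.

1/3

Condition on the true location of the prize voucher.
If it is in locker 1 (prior 1/4): the attendant opened locker 1, so this case is ruled out; weight (1/4)·0 = 0.
If it is in any of lockers 2, 3, and 4 (prior 1/4 each): locker 1 is the lowest-numbered option available, probability 1; weight (1/4)·1 = 1/4 each.
The weights sum to 3/4.
So P(the prize voucher in locker 2 | the attendant opened locker 1) = (1/4) / (3/4) = 1/3.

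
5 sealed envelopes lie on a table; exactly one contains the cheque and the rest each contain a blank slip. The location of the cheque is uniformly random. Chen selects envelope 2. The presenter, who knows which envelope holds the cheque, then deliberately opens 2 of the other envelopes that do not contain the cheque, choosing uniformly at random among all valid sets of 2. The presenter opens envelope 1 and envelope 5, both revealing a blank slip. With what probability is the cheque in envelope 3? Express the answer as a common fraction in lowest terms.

Consider each possible location of the cheque in turn.
If it is in either of envelopes 1 and 5 (prior 1/5 each): that envelope was opened and seen not to hold the prize — ruled out; weight (1/5)·0 = 0 each.
If it is in envelope 2 (prior 1/5): the presenter has 6 equally likely choices, so probability 1/6; weight (1/5)·(1/6) = 1/30.
If it is in either of envelopes 3 and 4 (prior 1/5 each): the presenter has 3 equally likely choices, so probability 1/3; weight (1/5)·(1/3) = 1/15 each.
The weights sum to 1/6.
So P(the cheque in envelope 3 | the presenter opened envelope 1 and envelope 5) = (1/15) / (1/6) = 2/5.

2/5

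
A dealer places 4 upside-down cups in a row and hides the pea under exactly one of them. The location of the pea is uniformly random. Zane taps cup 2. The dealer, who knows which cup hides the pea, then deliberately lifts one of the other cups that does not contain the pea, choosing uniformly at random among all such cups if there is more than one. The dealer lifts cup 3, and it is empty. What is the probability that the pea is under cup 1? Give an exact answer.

Condition on the true location of the pea.
If it is under either of cups 1 and 4 (prior 1/4 each): the dealer has 2 equally likely choices, so probability 1/2; weight (1/4)·(1/2) = 1/8 each.
If it is under cup 2 (prior 1/4): the dealer has 3 equally likely choices, so probability 1/3; weight (1/4)·(1/3) = 1/12.
If it is under cup 3 (prior 1/4): the dealer opened cup 3, so this case is ruled out; weight (1/4)·0 = 0.
The weights sum to 1/3.
So P(the pea under cup 1 | the dealer opened cup 3) = (1/8) / (1/3) = 3/8.

3/8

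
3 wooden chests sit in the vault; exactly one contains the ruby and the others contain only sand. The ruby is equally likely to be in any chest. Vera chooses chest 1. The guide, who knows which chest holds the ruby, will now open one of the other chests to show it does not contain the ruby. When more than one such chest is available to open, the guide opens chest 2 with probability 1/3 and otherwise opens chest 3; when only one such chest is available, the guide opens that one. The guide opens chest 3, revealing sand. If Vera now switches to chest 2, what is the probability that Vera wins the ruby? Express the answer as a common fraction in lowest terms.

3/5

Condition on the true location of the ruby.
If it is in chest 1 (prior 1/3): chest 2 is available but not opened, probability 2/3; weight (1/3)·(2/3) = 2/9.
If it is in chest 2 (prior 1/3): only chest 3 is available, probability 1; weight (1/3)·1 = 1/3.
If it is in chest 3 (prior 1/3): the guide opened chest 3, so this case is ruled out; weight (1/3)·0 = 0.
The weights sum to 5/9.
So P(the ruby in chest 2 | the guide opened chest 3) = (1/3) / (5/9) = 3/5.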